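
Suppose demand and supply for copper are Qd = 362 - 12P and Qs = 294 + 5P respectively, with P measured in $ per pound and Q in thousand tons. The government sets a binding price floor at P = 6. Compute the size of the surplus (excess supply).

At P = 6: Qd = 290 and Qs = 324.
Surplus = Qs - Qd = 324 - 290 = 34.

Surplus = 34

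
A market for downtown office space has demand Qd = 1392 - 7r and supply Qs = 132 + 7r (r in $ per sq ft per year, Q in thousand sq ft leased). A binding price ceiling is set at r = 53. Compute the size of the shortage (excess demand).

Shortage = 518

With r fixed at 53, quantity demanded is 1021 and quantity supplied is 503.
Shortage = Qd - Qs = 1021 - 503 = 518.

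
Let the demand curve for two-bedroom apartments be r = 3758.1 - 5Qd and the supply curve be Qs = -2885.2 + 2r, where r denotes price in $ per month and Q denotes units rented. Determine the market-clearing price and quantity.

Inverting to quantity form: Qd = 751.62 - 0.2r.
The market clears where 751.62 - 0.2r = -2885.2 + 2r. Rearranging, 2.2r = 3636.82, hence r* = 1653.1.
Plugging r* into demand: Q* = 751.62 - 0.2(1653.1) = 421.

r* = 1653.1, Q* = 421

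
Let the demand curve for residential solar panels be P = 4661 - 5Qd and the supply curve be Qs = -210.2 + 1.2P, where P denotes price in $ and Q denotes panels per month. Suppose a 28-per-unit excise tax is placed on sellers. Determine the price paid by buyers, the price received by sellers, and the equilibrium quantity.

Solving each curve for Q: Qd = 932.2 - 0.2P.
Sellers keep P_s = P_b - 28 per unit, so supply in terms of the buyer price is Qs = -243.8 + 1.2P_b.
Set Qd = Qs: 932.2 - 0.2P_b = -243.8 + 1.2P_b, so 1176 = 1.4P_b and P_b = 840.
So P_s = 812 and the quantity traded is Q = 932.2 - 0.2(840) = 764.2.

P_b = 840, P_s = 812, Q = 764.2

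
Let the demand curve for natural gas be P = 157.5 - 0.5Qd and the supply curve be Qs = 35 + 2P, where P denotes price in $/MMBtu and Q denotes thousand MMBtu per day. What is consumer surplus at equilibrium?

Inverting to quantity form: Qd = 315 - 2P.
Equating demand and supply, 315 - 2P = 35 + 2P gives 4P = 280, so P* = 70.
Then Q* = 315 - 2(70) = 175.
Demand choke price (Qd = 0): P = 315/2 = 157.5. Consumer surplus = ½ × (157.5 - 70) × 175 = 7656.25.

Consumer surplus = 7656.25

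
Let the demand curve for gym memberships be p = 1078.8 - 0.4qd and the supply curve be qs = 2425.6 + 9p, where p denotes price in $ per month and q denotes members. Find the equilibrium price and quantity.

Solving each curve for q: qd = 2697 - 2.5p.
Equating demand and supply, 2697 - 2.5p = 2425.6 + 9p gives 11.5p = 271.4, so p* = 23.6.
Then q* = 2697 - 2.5(23.6) = 2638.

p* = 23.6, q* = 2638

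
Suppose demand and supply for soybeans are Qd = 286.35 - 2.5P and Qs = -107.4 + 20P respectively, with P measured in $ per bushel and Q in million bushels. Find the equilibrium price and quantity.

P* = 17.5, Q* = 242.6

The market clears where 286.35 - 2.5P = -107.4 + 20P. Rearranging, 22.5P = 393.75, hence P* = 17.5.
From the demand curve, Q* = 286.35 - 2.5(17.5) = 242.6.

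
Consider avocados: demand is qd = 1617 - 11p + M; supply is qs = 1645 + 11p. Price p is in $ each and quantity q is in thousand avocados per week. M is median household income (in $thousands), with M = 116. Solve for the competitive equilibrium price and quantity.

With M = 116, demand is qd = 1733 - 11p.
Equating demand and supply, 1733 - 11p = 1645 + 11p gives 22p = 88, so p* = 4.
From the demand curve, q* = 1733 - 11(4) = 1689.

p* = 4, q* = 1689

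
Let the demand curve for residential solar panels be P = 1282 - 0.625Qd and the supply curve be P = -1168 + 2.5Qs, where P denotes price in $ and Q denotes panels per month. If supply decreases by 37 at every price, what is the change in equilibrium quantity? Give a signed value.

Inverting to quantity form: Qd = 2051.2 - 1.6P and Qs = 467.2 + 0.4P.
Set Qd = Qs: 2051.2 - 1.6P = 467.2 + 0.4P, so 1584 = 2P and P* = 792.
From the demand curve, Q* = 2051.2 - 1.6(792) = 784.
After the shift, supply is Qs = 430.2 + 0.4P.
The new intersection has 1621 = 2P, i.e. P = 810.5, Q = 754.4.
ΔQ = 754.4 - 784 = -29.6.

ΔQ = -29.6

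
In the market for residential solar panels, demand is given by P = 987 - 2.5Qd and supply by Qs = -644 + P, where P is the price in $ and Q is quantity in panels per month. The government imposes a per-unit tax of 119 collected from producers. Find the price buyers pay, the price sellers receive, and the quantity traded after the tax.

P_b = 827, P_s = 708, Q = 64

Rewriting in direct form: Qd = 394.8 - 0.4P.
The tax drives a wedge P_b - P_s = 119. Substituting P_s = P_b - 119 into supply: Qs = -763 + P_b.
Market clearing requires 394.8 - 0.4P_b = -763 + P_b; hence 1157.8 = 1.4P_b and P_b = 827.
Then P_s = 827 - 119 = 708 and Q = 394.8 - 0.4(827) = 64.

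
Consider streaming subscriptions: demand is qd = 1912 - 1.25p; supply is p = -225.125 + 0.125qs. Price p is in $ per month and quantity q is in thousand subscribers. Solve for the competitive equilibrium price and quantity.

p* = 12, q* = 1897

Solving each curve for q: qs = 1801 + 8p.
At equilibrium qd = qs, so 1912 - 1.25p = 1801 + 8p; collecting terms, 111 = 9.25p and p* = 12.
Then q* = 1912 - 1.25(12) = 1897.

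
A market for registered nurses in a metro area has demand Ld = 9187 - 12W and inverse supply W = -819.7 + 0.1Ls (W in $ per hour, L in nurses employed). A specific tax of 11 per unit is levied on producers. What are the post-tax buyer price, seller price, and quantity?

W_b = 50, W_s = 39, L = 8587

Solving each curve for L: Ls = 8197 + 10W.
The tax drives a wedge W_b - W_s = 11. Substituting W_s = W_b - 11 into supply: Ls = 8087 + 10W_b.
Market clearing requires 9187 - 12W_b = 8087 + 10W_b; hence 1100 = 22W_b and W_b = 50.
Then W_s = 50 - 11 = 39 and L = 9187 - 12(50) = 8587.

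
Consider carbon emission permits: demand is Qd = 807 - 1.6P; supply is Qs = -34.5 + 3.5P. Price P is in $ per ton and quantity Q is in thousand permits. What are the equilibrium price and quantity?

P* = 165, Q* = 543

Equating demand and supply, 807 - 1.6P = -34.5 + 3.5P gives 5.1P = 841.5, so P* = 165.
From the demand curve, Q* = 807 - 1.6(165) = 543.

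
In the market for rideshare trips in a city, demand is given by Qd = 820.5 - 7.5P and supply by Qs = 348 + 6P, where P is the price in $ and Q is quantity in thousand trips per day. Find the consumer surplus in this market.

Set Qd = Qs: 820.5 - 7.5P = 348 + 6P, so 472.5 = 13.5P and P* = 35.
Then Q* = 820.5 - 7.5(35) = 558.
Demand choke price (Qd = 0): P = 820.5/7.5 = 109.4. Consumer surplus = ½ × (109.4 - 35) × 558 = 20757.6.

Consumer surplus = 20757.6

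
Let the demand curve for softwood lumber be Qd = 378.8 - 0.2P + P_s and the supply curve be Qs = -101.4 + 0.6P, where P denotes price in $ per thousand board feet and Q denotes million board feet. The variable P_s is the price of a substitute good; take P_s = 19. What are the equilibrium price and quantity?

With P_s = 19, demand is Qd = 397.8 - 0.2P.
At equilibrium Qd = Qs, so 397.8 - 0.2P = -101.4 + 0.6P; collecting terms, 499.2 = 0.8P and P* = 624.
Substitute back: Q* = 397.8 - 0.2(624) = 273.

P* = 624, Q* = 273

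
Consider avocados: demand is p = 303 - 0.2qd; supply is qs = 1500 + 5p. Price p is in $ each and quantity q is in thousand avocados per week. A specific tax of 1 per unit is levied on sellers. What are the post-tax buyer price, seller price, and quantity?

Inverting to quantity form: qd = 1515 - 5p.
With a tax of 1 on sellers, they supply based on the net price p_s = p_b - 1, so qs = 1495 + 5p_b.
Set qd = qs: 1515 - 5p_b = 1495 + 5p_b, so 20 = 10p_b and p_b = 2.
Then p_s = 2 - 1 = 1 and q = 1515 - 5(2) = 1505.

p_b = 2, p_s = 1, q = 1505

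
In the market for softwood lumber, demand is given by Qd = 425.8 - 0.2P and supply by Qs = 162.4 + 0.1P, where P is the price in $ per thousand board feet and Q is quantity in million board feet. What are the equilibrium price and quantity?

At equilibrium Qd = Qs, so 425.8 - 0.2P = 162.4 + 0.1P; collecting terms, 263.4 = 0.3P and P* = 878.
Then Q* = 425.8 - 0.2(878) = 250.2.

P* = 878, Q* = 250.2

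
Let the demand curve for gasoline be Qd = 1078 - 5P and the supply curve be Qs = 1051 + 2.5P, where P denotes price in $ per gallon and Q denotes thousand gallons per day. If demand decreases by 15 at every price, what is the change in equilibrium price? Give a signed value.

Equating demand and supply, 1078 - 5P = 1051 + 2.5P gives 7.5P = 27, so P* = 3.6.
Then Q* = 1078 - 5(3.6) = 1060.
After the shift, demand is Qd = 1063 - 5P.
Re-solving, 7.5P = 12 gives P = 1.6 and Q = 1055.
ΔP = 1.6 - 3.6 = -2.

ΔP = -2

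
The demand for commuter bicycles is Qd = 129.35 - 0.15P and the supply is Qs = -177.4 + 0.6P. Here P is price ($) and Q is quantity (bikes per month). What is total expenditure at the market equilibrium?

Total expenditure = 27812

Set Qd = Qs: 129.35 - 0.15P = -177.4 + 0.6P, so 306.75 = 0.75P and P* = 409.
Then Q* = 129.35 - 0.15(409) = 68.
Total expenditure = P* × Q* = 409 × 68 = 27812.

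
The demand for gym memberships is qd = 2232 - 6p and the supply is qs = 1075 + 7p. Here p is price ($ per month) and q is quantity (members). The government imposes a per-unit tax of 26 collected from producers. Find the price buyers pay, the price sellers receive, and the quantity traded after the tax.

The tax drives a wedge p_b - p_s = 26. Substituting p_s = p_b - 26 into supply: qs = 893 + 7p_b.
Market clearing requires 2232 - 6p_b = 893 + 7p_b; hence 1339 = 13p_b and p_b = 103.
Then p_s = 103 - 26 = 77 and q = 2232 - 6(103) = 1614.

p_b = 103, p_s = 77, q = 1614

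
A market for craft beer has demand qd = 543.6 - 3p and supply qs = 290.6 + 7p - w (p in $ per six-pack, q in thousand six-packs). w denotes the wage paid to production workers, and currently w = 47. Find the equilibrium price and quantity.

With w = 47, supply is qs = 243.6 + 7p.
Equating demand and supply, 543.6 - 3p = 243.6 + 7p gives 10p = 300, so p* = 30.
From the demand curve, q* = 543.6 - 3(30) = 453.6.

p* = 30, q* = 453.6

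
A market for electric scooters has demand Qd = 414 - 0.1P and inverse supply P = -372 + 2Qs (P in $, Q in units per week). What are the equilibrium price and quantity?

In direct form, Qs = 186 + 0.5P.
Equating demand and supply, 414 - 0.1P = 186 + 0.5P gives 0.6P = 228, so P* = 380.
Then Q* = 414 - 0.1(380) = 376.

P* = 380, Q* = 376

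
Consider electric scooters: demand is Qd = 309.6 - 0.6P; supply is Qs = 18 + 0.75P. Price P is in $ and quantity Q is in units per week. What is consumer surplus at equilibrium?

Consumer surplus = 27000

Set Qd = Qs: 309.6 - 0.6P = 18 + 0.75P, so 291.6 = 1.35P and P* = 216.
Substitute back: Q* = 309.6 - 0.6(216) = 180.
Demand choke price (Qd = 0): P = 309.6/0.6 = 516. Consumer surplus = ½ × (516 - 216) × 180 = 27000.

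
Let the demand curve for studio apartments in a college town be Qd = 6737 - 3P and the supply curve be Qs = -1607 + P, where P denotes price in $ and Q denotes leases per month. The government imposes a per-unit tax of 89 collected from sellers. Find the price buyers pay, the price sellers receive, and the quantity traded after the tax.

Sellers keep P_s = P_b - 89 per unit, so supply in terms of the buyer price is Qs = -1696 + P_b.
Market clearing requires 6737 - 3P_b = -1696 + P_b; hence 8433 = 4P_b and P_b = 2108.25.
So P_s = 2019.25 and the quantity traded is Q = 6737 - 3(2108.25) = 412.25.

P_b = 2108.25, P_s = 2019.25, Q = 412.25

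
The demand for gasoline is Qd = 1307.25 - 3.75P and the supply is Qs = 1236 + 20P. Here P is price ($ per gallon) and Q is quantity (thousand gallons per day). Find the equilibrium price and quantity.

Equating demand and supply, 1307.25 - 3.75P = 1236 + 20P gives 23.75P = 71.25, so P* = 3.
From the demand curve, Q* = 1307.25 - 3.75(3) = 1296.

P* = 3, Q* = 1296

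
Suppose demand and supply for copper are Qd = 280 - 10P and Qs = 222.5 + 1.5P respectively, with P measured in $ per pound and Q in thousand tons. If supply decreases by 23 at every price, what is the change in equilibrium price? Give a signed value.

ΔP = 2

The market clears where 280 - 10P = 222.5 + 1.5P. Rearranging, 11.5P = 57.5, hence P* = 5.
Plugging P* into demand: Q* = 280 - 10(5) = 230.
After the shift, supply is Qs = 199.5 + 1.5P.
The new intersection has 80.5 = 11.5P, i.e. P = 7, Q = 210.
ΔP = 7 - 5 = 2.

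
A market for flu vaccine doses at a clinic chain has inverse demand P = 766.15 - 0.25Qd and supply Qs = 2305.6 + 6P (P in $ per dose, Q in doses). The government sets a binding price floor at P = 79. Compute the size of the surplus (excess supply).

Surplus = 31

Rewriting in direct form: Qd = 3064.6 - 4P.
At P = 79: Qd = 2748.6 and Qs = 2779.6.
Surplus = Qs - Qd = 2779.6 - 2748.6 = 31.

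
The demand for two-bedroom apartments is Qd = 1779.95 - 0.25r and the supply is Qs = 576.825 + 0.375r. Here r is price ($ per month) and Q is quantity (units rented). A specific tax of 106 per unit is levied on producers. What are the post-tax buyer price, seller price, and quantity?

With a tax of 106 on producers, they supply based on the net price r_s = r_b - 106, so Qs = 537.075 + 0.375r_b.
Market clearing requires 1779.95 - 0.25r_b = 537.075 + 0.375r_b; hence 1242.875 = 0.625r_b and r_b = 1988.6.
Then r_s = 1988.6 - 106 = 1882.6 and Q = 1779.95 - 0.25(1988.6) = 1282.8.

r_b = 1988.6, r_s = 1882.6, Q = 1282.8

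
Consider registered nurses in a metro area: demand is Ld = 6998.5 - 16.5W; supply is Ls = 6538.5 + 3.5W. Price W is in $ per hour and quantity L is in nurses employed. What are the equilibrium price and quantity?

W* = 23, L* = 6619

The market clears where 6998.5 - 16.5W = 6538.5 + 3.5W. Rearranging, 20W = 460, hence W* = 23.
Then L* = 6998.5 - 16.5(23) = 6619.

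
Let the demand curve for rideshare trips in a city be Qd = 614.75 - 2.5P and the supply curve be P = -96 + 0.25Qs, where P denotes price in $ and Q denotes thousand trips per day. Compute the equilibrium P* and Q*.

P* = 35.5, Q* = 526

Solving each curve for Q: Qs = 384 + 4P.
The market clears where 614.75 - 2.5P = 384 + 4P. Rearranging, 6.5P = 230.75, hence P* = 35.5.
Substitute back: Q* = 614.75 - 2.5(35.5) = 526.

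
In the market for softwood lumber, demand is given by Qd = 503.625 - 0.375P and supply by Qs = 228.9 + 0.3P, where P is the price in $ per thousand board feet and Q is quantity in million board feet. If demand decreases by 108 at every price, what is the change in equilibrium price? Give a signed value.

Equating demand and supply, 503.625 - 0.375P = 228.9 + 0.3P gives 0.675P = 274.725, so P* = 407.
Plugging P* into demand: Q* = 503.625 - 0.375(407) = 351.
After the shift, demand is Qd = 395.625 - 0.375P.
New equilibrium: 166.725 = 0.675P, so P = 247 and Q = 303.
ΔP = 247 - 407 = -160.

ΔP = -160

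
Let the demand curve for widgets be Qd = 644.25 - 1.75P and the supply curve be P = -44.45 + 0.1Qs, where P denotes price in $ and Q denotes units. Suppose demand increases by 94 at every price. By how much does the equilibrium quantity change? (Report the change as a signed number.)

In direct form, Qs = 444.5 + 10P.
The market clears where 644.25 - 1.75P = 444.5 + 10P. Rearranging, 11.75P = 199.75, hence P* = 17.
Substitute back: Q* = 644.25 - 1.75(17) = 614.5.
After the shift, demand is Qd = 738.25 - 1.75P.
Re-solving, 11.75P = 293.75 gives P = 25 and Q = 694.5.
ΔQ = 694.5 - 614.5 = 80.

ΔQ = 80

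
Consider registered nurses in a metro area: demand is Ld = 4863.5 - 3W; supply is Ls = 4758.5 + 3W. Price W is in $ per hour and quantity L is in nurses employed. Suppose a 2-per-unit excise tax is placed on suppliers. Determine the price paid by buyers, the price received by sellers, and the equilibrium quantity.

The tax drives a wedge W_b - W_s = 2. Substituting W_s = W_b - 2 into supply: Ls = 4752.5 + 3W_b.
Market clearing requires 4863.5 - 3W_b = 4752.5 + 3W_b; hence 111 = 6W_b and W_b = 18.5.
So W_s = 16.5 and the quantity traded is L = 4863.5 - 3(18.5) = 4808.

W_b = 18.5, W_s = 16.5, L = 4808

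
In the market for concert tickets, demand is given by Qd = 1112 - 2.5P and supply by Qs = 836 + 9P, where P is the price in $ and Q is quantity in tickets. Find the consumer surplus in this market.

Equating demand and supply, 1112 - 2.5P = 836 + 9P gives 11.5P = 276, so P* = 24.
Substitute back: Q* = 1112 - 2.5(24) = 1052.
Demand choke price (Qd = 0): P = 1112/2.5 = 444.8. Consumer surplus = ½ × (444.8 - 24) × 1052 = 221340.8.

Consumer surplus = 221340.8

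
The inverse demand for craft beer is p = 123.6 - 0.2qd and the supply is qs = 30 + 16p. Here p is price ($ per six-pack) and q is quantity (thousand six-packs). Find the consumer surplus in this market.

Consumer surplus = 22848.4

Inverting to quantity form: qd = 618 - 5p.
Equating demand and supply, 618 - 5p = 30 + 16p gives 21p = 588, so p* = 28.
Then q* = 618 - 5(28) = 478.
Demand choke price (qd = 0): p = 618/5 = 123.6. Consumer surplus = ½ × (123.6 - 28) × 478 = 22848.4.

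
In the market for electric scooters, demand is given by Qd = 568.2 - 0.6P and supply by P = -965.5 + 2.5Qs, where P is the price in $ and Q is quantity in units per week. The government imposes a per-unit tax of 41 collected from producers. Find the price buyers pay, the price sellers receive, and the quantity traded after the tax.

Solving each curve for Q: Qs = 386.2 + 0.4P.
The tax drives a wedge P_b - P_s = 41. Substituting P_s = P_b - 41 into supply: Qs = 369.8 + 0.4P_b.
Equate demand and the shifted supply: 568.2 - 0.6P_b = 369.8 + 0.4P_b, giving P_b = 198.4, so P_b = 198.4.
So P_s = 157.4 and the quantity traded is Q = 568.2 - 0.6(198.4) = 449.16.

P_b = 198.4, P_s = 157.4, Q = 449.16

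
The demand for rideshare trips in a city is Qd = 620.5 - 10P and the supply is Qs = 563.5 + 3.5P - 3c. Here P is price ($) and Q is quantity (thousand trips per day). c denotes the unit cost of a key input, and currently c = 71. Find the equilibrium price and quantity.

With c = 71, supply is Qs = 350.5 + 3.5P.
Set Qd = Qs: 620.5 - 10P = 350.5 + 3.5P, so 270 = 13.5P and P* = 20.
Substitute back: Q* = 620.5 - 10(20) = 420.5.

P* = 20, Q* = 420.5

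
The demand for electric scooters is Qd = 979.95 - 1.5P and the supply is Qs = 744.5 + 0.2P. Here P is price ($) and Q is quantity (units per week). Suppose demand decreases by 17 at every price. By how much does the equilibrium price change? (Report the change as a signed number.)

At equilibrium Qd = Qs, so 979.95 - 1.5P = 744.5 + 0.2P; collecting terms, 235.45 = 1.7P and P* = 138.5.
Plugging P* into demand: Q* = 979.95 - 1.5(138.5) = 772.2.
After the shift, demand is Qd = 962.95 - 1.5P.
The new intersection has 218.45 = 1.7P, i.e. P = 128.5, Q = 770.2.
ΔP = 128.5 - 138.5 = -10.

ΔP = -10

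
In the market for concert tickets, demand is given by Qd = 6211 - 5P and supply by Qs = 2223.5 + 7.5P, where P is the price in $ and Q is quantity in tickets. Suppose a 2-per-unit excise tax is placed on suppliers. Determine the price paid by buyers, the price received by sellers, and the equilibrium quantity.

With a tax of 2 on suppliers, they supply based on the net price P_s = P_b - 2, so Qs = 2208.5 + 7.5P_b.
Set Qd = Qs: 6211 - 5P_b = 2208.5 + 7.5P_b, so 4002.5 = 12.5P_b and P_b = 320.2.
So P_s = 318.2 and the quantity traded is Q = 6211 - 5(320.2) = 4610.

P_b = 320.2, P_s = 318.2, Q = 4610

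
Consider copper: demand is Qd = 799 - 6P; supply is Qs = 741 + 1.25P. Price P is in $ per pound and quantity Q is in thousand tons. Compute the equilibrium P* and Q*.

Set Qd = Qs: 799 - 6P = 741 + 1.25P, so 58 = 7.25P and P* = 8.
Substitute back: Q* = 799 - 6(8) = 751.

P* = 8, Q* = 751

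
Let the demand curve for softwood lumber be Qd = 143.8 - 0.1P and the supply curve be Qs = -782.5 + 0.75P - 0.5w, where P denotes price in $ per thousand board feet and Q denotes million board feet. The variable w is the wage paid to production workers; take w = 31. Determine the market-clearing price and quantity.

P* = 1108, Q* = 33

With w = 31, supply is Qs = -798 + 0.75P.
The market clears where 143.8 - 0.1P = -798 + 0.75P. Rearranging, 0.85P = 941.8, hence P* = 1108.
Then Q* = 143.8 - 0.1(1108) = 33.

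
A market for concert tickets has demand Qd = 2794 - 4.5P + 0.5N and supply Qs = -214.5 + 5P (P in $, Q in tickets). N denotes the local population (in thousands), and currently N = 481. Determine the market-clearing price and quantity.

P* = 342, Q* = 1495.5

With N = 481, demand is Qd = 3034.5 - 4.5P.
Set Qd = Qs: 3034.5 - 4.5P = -214.5 + 5P, so 3249 = 9.5P and P* = 342.
From the demand curve, Q* = 3034.5 - 4.5(342) = 1495.5.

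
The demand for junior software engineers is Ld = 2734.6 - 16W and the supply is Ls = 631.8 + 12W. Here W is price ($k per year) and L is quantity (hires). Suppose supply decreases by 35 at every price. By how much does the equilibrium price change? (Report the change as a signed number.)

ΔW = 1.25

At equilibrium Ld = Ls, so 2734.6 - 16W = 631.8 + 12W; collecting terms, 2102.8 = 28W and W* = 75.1.
From the demand curve, L* = 2734.6 - 16(75.1) = 1533.
After the shift, supply is Ls = 596.8 + 12W.
The new intersection has 2137.8 = 28W, i.e. W = 76.35, L = 1513.
ΔW = 76.35 - 75.1 = 1.25.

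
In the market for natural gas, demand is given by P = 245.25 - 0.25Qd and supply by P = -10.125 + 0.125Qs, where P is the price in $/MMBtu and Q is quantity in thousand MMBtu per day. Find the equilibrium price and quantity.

Rewriting in direct form: Qd = 981 - 4P and Qs = 81 + 8P.
Equating demand and supply, 981 - 4P = 81 + 8P gives 12P = 900, so P* = 75.
Substitute back: Q* = 981 - 4(75) = 681.

P* = 75, Q* = 681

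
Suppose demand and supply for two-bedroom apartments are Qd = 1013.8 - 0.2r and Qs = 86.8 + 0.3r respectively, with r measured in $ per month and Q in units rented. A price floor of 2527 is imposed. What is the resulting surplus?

Surplus = 336.5

With r fixed at 2527, quantity demanded is 508.4 and quantity supplied is 844.9.
Surplus = Qs - Qd = 844.9 - 508.4 = 336.5.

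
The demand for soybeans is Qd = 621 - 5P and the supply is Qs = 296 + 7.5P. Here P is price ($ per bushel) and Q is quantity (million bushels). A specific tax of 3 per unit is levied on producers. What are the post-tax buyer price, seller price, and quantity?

Producers keep P_s = P_b - 3 per unit, so supply in terms of the buyer price is Qs = 273.5 + 7.5P_b.
Equate demand and the shifted supply: 621 - 5P_b = 273.5 + 7.5P_b, giving 12.5P_b = 347.5, so P_b = 27.8.
Then P_s = 27.8 - 3 = 24.8 and Q = 621 - 5(27.8) = 482.

P_b = 27.8, P_s = 24.8, Q = 482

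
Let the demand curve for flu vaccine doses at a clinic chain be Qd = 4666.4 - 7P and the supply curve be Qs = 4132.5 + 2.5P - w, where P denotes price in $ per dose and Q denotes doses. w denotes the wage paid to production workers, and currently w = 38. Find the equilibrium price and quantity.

P* = 60.2, Q* = 4245

With w = 38, supply is Qs = 4094.5 + 2.5P.
The market clears where 4666.4 - 7P = 4094.5 + 2.5P. Rearranging, 9.5P = 571.9, hence P* = 60.2.
From the demand curve, Q* = 4666.4 - 7(60.2) = 4245.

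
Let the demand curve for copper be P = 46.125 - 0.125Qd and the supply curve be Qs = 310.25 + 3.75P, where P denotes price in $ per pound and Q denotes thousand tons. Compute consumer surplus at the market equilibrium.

Rewriting in direct form: Qd = 369 - 8P.
Equating demand and supply, 369 - 8P = 310.25 + 3.75P gives 11.75P = 58.75, so P* = 5.
Substitute back: Q* = 369 - 8(5) = 329.
Demand choke price (Qd = 0): P = 369/8 = 46.125. Consumer surplus = ½ × (46.125 - 5) × 329 = 6765.0625.

Consumer surplus = 6765.0625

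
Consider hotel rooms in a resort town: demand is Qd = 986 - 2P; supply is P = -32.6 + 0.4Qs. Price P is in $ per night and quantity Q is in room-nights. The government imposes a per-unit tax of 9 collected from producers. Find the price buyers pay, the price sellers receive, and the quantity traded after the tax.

P_b = 206, P_s = 197, Q = 574

Inverting to quantity form: Qs = 81.5 + 2.5P.
Producers keep P_s = P_b - 9 per unit, so supply in terms of the buyer price is Qs = 59 + 2.5P_b.
Market clearing requires 986 - 2P_b = 59 + 2.5P_b; hence 927 = 4.5P_b and P_b = 206.
Then P_s = 206 - 9 = 197 and Q = 986 - 2(206) = 574.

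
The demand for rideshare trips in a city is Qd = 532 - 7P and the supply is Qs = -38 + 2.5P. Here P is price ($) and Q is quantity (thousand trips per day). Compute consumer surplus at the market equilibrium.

Consumer surplus = 896

Equating demand and supply, 532 - 7P = -38 + 2.5P gives 9.5P = 570, so P* = 60.
Substitute back: Q* = 532 - 7(60) = 112.
Demand choke price (Qd = 0): P = 532/7 = 76. Consumer surplus = ½ × (76 - 60) × 112 = 896.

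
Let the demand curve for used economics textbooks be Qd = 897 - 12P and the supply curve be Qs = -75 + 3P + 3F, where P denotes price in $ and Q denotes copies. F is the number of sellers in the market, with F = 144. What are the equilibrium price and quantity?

With F = 144, supply is Qs = 357 + 3P.
The market clears where 897 - 12P = 357 + 3P. Rearranging, 15P = 540, hence P* = 36.
From the demand curve, Q* = 897 - 12(36) = 465.

P* = 36, Q* = 465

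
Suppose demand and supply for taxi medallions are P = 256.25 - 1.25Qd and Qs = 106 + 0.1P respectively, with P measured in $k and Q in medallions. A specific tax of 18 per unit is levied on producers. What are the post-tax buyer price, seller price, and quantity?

Rewriting in direct form: Qd = 205 - 0.8P.
With a tax of 18 on producers, they supply based on the net price P_s = P_b - 18, so Qs = 104.2 + 0.1P_b.
Market clearing requires 205 - 0.8P_b = 104.2 + 0.1P_b; hence 100.8 = 0.9P_b and P_b = 112.
Then P_s = 112 - 18 = 94 and Q = 205 - 0.8(112) = 115.4.

P_b = 112, P_s = 94, Q = 115.4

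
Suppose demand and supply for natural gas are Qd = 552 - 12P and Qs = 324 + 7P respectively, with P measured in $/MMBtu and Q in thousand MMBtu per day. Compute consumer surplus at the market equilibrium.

Consumer surplus = 6936

Set Qd = Qs: 552 - 12P = 324 + 7P, so 228 = 19P and P* = 12.
Plugging P* into demand: Q* = 552 - 12(12) = 408.
Demand choke price (Qd = 0): P = 552/12 = 46. Consumer surplus = ½ × (46 - 12) × 408 = 6936.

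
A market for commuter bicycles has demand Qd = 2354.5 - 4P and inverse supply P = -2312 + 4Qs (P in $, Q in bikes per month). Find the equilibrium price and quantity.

P* = 418, Q* = 682.5

Solving each curve for Q: Qs = 578 + 0.25P.
At equilibrium Qd = Qs, so 2354.5 - 4P = 578 + 0.25P; collecting terms, 1776.5 = 4.25P and P* = 418.
From the demand curve, Q* = 2354.5 - 4(418) = 682.5.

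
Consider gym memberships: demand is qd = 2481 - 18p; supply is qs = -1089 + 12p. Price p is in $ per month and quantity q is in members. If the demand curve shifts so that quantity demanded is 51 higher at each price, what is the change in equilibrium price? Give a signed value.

Equating demand and supply, 2481 - 18p = -1089 + 12p gives 30p = 3570, so p* = 119.
From the demand curve, q* = 2481 - 18(119) = 339.
After the shift, demand is qd = 2532 - 18p.
Re-solving, 30p = 3621 gives p = 120.7 and q = 359.4.
Δp = 120.7 - 119 = 1.7.

Δp = 1.7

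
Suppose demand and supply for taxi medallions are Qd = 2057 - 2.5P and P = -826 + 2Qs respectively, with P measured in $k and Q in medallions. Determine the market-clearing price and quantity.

Inverting to quantity form: Qs = 413 + 0.5P.
Equating demand and supply, 2057 - 2.5P = 413 + 0.5P gives 3P = 1644, so P* = 548.
Plugging P* into demand: Q* = 2057 - 2.5(548) = 687.

P* = 548, Q* = 687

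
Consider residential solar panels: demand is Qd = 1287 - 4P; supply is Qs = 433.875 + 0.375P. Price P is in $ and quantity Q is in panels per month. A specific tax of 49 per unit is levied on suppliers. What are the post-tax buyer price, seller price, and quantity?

P_b = 199.2, P_s = 150.2, Q = 490.2

Suppliers keep P_s = P_b - 49 per unit, so supply in terms of the buyer price is Qs = 415.5 + 0.375P_b.
Set Qd = Qs: 1287 - 4P_b = 415.5 + 0.375P_b, so 871.5 = 4.375P_b and P_b = 199.2.
Then P_s = 199.2 - 49 = 150.2 and Q = 1287 - 4(199.2) = 490.2.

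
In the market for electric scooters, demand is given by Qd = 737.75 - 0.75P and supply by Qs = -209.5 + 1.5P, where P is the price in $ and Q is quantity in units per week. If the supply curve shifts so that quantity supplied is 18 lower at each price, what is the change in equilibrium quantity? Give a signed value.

Set Qd = Qs: 737.75 - 0.75P = -209.5 + 1.5P, so 947.25 = 2.25P and P* = 421.
Then Q* = 737.75 - 0.75(421) = 422.
After the shift, supply is Qs = -227.5 + 1.5P.
Re-solving, 2.25P = 965.25 gives P = 429 and Q = 416.
ΔQ = 416 - 422 = -6.

ΔQ = -6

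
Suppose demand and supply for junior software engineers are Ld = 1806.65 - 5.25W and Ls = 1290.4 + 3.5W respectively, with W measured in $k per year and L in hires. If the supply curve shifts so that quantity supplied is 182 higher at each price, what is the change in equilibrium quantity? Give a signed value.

The market clears where 1806.65 - 5.25W = 1290.4 + 3.5W. Rearranging, 8.75W = 516.25, hence W* = 59.
Plugging W* into demand: L* = 1806.65 - 5.25(59) = 1496.9.
After the shift, supply is Ls = 1472.4 + 3.5W.
The new intersection has 334.25 = 8.75W, i.e. W = 38.2, L = 1606.1.
ΔL = 1606.1 - 1496.9 = 109.2.

ΔL = 109.2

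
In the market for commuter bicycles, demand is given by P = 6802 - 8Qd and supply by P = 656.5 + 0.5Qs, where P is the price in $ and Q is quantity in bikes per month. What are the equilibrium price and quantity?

Rewriting in direct form: Qd = 850.25 - 0.125P and Qs = -1313 + 2P.
Equating demand and supply, 850.25 - 0.125P = -1313 + 2P gives 2.125P = 2163.25, so P* = 1018.
Plugging P* into demand: Q* = 850.25 - 0.125(1018) = 723.

P* = 1018, Q* = 723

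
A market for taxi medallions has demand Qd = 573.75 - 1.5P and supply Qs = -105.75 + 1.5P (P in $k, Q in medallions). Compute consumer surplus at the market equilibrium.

Consumer surplus = 18252

The market clears where 573.75 - 1.5P = -105.75 + 1.5P. Rearranging, 3P = 679.5, hence P* = 226.5.
Substitute back: Q* = 573.75 - 1.5(226.5) = 234.
Demand choke price (Qd = 0): P = 573.75/1.5 = 382.5. Consumer surplus = ½ × (382.5 - 226.5) × 234 = 18252.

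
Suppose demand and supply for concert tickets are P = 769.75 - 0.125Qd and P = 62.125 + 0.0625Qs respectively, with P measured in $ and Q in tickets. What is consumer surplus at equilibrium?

Consumer surplus = 890192.25

Rewriting in direct form: Qd = 6158 - 8P and Qs = -994 + 16P.
Equating demand and supply, 6158 - 8P = -994 + 16P gives 24P = 7152, so P* = 298.
Substitute back: Q* = 6158 - 8(298) = 3774.
Demand choke price (Qd = 0): P = 6158/8 = 769.75. Consumer surplus = ½ × (769.75 - 298) × 3774 = 890192.25.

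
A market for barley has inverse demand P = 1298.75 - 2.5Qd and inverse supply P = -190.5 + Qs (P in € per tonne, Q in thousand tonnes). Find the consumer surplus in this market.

Consumer surplus = 226312.8125

In direct form, Qd = 519.5 - 0.4P and Qs = 190.5 + P.
The market clears where 519.5 - 0.4P = 190.5 + P. Rearranging, 1.4P = 329, hence P* = 235.
From the demand curve, Q* = 519.5 - 0.4(235) = 425.5.
Demand choke price (Qd = 0): P = 519.5/0.4 = 1298.75. Consumer surplus = ½ × (1298.75 - 235) × 425.5 = 226312.8125.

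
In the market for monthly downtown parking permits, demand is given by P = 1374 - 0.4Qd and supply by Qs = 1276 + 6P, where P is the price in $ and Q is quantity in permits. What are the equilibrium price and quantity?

P* = 254, Q* = 2800

In direct form, Qd = 3435 - 2.5P.
Set Qd = Qs: 3435 - 2.5P = 1276 + 6P, so 2159 = 8.5P and P* = 254.
Substitute back: Q* = 3435 - 2.5(254) = 2800.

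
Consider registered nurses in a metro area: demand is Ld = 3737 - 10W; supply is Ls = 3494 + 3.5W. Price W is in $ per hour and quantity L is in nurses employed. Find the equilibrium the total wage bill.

The total wage bill = 64026

The market clears where 3737 - 10W = 3494 + 3.5W. Rearranging, 13.5W = 243, hence W* = 18.
Then L* = 3737 - 10(18) = 3557.
The total wage bill = W* × L* = 18 × 3557 = 64026.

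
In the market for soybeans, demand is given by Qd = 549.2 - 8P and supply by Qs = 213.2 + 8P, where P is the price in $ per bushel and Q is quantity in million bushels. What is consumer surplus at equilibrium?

Consumer surplus = 9082.09

The market clears where 549.2 - 8P = 213.2 + 8P. Rearranging, 16P = 336, hence P* = 21.
From the demand curve, Q* = 549.2 - 8(21) = 381.2.
Demand choke price (Qd = 0): P = 549.2/8 = 68.65. Consumer surplus = ½ × (68.65 - 21) × 381.2 = 9082.09.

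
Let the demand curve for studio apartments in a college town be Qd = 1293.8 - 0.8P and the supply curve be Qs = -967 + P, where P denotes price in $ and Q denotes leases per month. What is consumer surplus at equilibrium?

At equilibrium Qd = Qs, so 1293.8 - 0.8P = -967 + P; collecting terms, 2260.8 = 1.8P and P* = 1256.
Substitute back: Q* = 1293.8 - 0.8(1256) = 289.
Demand choke price (Qd = 0): P = 1293.8/0.8 = 1617.25. Consumer surplus = ½ × (1617.25 - 1256) × 289 = 52200.625.

Consumer surplus = 52200.625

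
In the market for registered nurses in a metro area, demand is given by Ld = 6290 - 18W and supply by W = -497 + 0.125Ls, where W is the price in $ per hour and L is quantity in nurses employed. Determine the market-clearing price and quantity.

W* = 89, L* = 4688

Rewriting in direct form: Ls = 3976 + 8W.
Equating demand and supply, 6290 - 18W = 3976 + 8W gives 26W = 2314, so W* = 89.
Substitute back: L* = 6290 - 18(89) = 4688.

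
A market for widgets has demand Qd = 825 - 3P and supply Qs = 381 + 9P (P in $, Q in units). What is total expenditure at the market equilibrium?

Equating demand and supply, 825 - 3P = 381 + 9P gives 12P = 444, so P* = 37.
Then Q* = 825 - 3(37) = 714.
Total expenditure = P* × Q* = 37 × 714 = 26418.

Total expenditure = 26418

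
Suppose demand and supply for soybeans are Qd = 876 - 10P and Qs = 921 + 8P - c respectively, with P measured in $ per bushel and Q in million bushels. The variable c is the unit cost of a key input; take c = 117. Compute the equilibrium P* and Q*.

P* = 4, Q* = 836

With c = 117, supply is Qs = 804 + 8P.
The market clears where 876 - 10P = 804 + 8P. Rearranging, 18P = 72, hence P* = 4.
From the demand curve, Q* = 876 - 10(4) = 836.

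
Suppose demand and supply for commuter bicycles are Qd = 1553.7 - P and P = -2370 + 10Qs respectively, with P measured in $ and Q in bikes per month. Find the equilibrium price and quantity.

P* = 1197, Q* = 356.7

Inverting to quantity form: Qs = 237 + 0.1P.
At equilibrium Qd = Qs, so 1553.7 - P = 237 + 0.1P; collecting terms, 1316.7 = 1.1P and P* = 1197.
From the demand curve, Q* = 1553.7 - 1197 = 356.7.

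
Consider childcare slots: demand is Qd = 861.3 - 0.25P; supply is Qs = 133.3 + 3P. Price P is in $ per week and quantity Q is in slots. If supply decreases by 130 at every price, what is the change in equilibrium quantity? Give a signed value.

Set Qd = Qs: 861.3 - 0.25P = 133.3 + 3P, so 728 = 3.25P and P* = 224.
From the demand curve, Q* = 861.3 - 0.25(224) = 805.3.
After the shift, supply is Qs = 3.3 + 3P.
New equilibrium: 858 = 3.25P, so P = 264 and Q = 795.3.
ΔQ = 795.3 - 805.3 = -10.

ΔQ = -10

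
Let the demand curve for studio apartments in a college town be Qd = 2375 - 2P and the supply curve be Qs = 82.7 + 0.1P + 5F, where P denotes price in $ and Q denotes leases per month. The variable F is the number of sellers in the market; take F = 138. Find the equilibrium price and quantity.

P* = 763, Q* = 849

With F = 138, supply is Qs = 772.7 + 0.1P.
The market clears where 2375 - 2P = 772.7 + 0.1P. Rearranging, 2.1P = 1602.3, hence P* = 763.
Then Q* = 2375 - 2(763) = 849.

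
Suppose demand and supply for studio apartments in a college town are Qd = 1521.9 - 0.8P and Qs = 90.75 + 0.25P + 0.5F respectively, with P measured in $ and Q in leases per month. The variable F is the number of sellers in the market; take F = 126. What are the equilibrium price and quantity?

P* = 1303, Q* = 479.5

With F = 126, supply is Qs = 153.75 + 0.25P.
Equating demand and supply, 1521.9 - 0.8P = 153.75 + 0.25P gives 1.05P = 1368.15, so P* = 1303.
Then Q* = 1521.9 - 0.8(1303) = 479.5.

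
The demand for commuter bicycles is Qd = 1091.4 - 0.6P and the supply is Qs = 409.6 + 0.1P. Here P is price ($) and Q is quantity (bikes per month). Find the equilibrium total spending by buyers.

Total spending by buyers = 493818

Set Qd = Qs: 1091.4 - 0.6P = 409.6 + 0.1P, so 681.8 = 0.7P and P* = 974.
Then Q* = 1091.4 - 0.6(974) = 507.
Total spending by buyers = P* × Q* = 974 × 507 = 493818.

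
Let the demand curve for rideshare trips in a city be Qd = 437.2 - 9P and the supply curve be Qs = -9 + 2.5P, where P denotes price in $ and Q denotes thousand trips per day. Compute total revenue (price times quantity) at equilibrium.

Total revenue = 3414.4

Equating demand and supply, 437.2 - 9P = -9 + 2.5P gives 11.5P = 446.2, so P* = 38.8.
Substitute back: Q* = 437.2 - 9(38.8) = 88.
Total revenue = P* × Q* = 38.8 × 88 = 3414.4.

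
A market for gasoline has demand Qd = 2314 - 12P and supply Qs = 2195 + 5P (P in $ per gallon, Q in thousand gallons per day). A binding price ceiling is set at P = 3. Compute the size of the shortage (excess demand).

At P = 3: Qd = 2278 and Qs = 2210.
Shortage = Qd - Qs = 2278 - 2210 = 68.

Shortage = 68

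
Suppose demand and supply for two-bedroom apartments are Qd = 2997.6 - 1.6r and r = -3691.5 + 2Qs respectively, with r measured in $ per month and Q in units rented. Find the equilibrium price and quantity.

In direct form, Qs = 1845.75 + 0.5r.
The market clears where 2997.6 - 1.6r = 1845.75 + 0.5r. Rearranging, 2.1r = 1151.85, hence r* = 548.5.
From the demand curve, Q* = 2997.6 - 1.6(548.5) = 2120.

r* = 548.5, Q* = 2120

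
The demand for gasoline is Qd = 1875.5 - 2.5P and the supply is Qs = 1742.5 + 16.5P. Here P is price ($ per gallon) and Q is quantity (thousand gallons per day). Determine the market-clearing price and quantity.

At equilibrium Qd = Qs, so 1875.5 - 2.5P = 1742.5 + 16.5P; collecting terms, 133 = 19P and P* = 7.
Plugging P* into demand: Q* = 1875.5 - 2.5(7) = 1858.

P* = 7, Q* = 1858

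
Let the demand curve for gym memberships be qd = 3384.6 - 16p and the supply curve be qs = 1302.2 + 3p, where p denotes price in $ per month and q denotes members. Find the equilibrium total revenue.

Total revenue = 178757.6

Set qd = qs: 3384.6 - 16p = 1302.2 + 3p, so 2082.4 = 19p and p* = 109.6.
Then q* = 3384.6 - 16(109.6) = 1631.
Total revenue = p* × q* = 109.6 × 1631 = 178757.6.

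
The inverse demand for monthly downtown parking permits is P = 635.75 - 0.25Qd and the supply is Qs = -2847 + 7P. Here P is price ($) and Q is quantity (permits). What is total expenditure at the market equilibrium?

Rewriting in direct form: Qd = 2543 - 4P.
Set Qd = Qs: 2543 - 4P = -2847 + 7P, so 5390 = 11P and P* = 490.
Substitute back: Q* = 2543 - 4(490) = 583.
Total expenditure = P* × Q* = 490 × 583 = 285670.

Total expenditure = 285670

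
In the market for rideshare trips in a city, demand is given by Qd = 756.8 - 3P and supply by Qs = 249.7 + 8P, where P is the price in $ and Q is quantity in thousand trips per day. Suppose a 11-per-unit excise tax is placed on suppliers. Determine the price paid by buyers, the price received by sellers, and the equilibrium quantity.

The tax drives a wedge P_b - P_s = 11. Substituting P_s = P_b - 11 into supply: Qs = 161.7 + 8P_b.
Equate demand and the shifted supply: 756.8 - 3P_b = 161.7 + 8P_b, giving 11P_b = 595.1, so P_b = 54.1.
Then P_s = 54.1 - 11 = 43.1 and Q = 756.8 - 3(54.1) = 594.5.

P_b = 54.1, P_s = 43.1, Q = 594.5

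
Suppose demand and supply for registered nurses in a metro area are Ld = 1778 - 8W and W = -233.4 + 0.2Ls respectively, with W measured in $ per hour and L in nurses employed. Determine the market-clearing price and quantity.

In direct form, Ls = 1167 + 5W.
Set Ld = Ls: 1778 - 8W = 1167 + 5W, so 611 = 13W and W* = 47.
Substitute back: L* = 1778 - 8(47) = 1402.

W* = 47, L* = 1402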